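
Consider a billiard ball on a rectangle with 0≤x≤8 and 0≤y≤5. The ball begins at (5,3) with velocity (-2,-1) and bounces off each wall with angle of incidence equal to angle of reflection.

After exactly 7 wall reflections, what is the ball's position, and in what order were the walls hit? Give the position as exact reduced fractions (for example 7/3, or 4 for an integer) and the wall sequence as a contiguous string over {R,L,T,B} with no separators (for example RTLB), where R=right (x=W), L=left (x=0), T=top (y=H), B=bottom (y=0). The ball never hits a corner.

1. t=5/2 → L at (0,1/2); v=(2,-1)
2. t=1/2 → B at (1,0); v=(2,1)
3. t=7/2 → R at (8,7/2); v=(-2,1)
4. t=3/2 → T at (5,5); v=(-2,-1)
5. t=5/2 → L at (0,5/2); v=(2,-1)
6. t=5/2 → B at (5,0); v=(2,1)
7. t=3/2 → R at (8,3/2); v=(-2,1)

Final position: (8,3/2)
Wall sequence: LBRTLBR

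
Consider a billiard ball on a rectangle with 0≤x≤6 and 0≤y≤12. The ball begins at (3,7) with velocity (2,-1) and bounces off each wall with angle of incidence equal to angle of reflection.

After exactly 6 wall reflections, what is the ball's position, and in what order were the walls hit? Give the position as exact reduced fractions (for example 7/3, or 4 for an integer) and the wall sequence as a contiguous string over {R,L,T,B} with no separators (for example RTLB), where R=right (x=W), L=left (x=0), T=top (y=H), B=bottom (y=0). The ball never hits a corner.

1. t=3/2 → R at (6,11/2); v=(-2,-1)
2. t=3 → L at (0,5/2); v=(2,-1)
3. t=5/2 → B at (5,0); v=(2,1)
4. t=1/2 → R at (6,1/2); v=(-2,1)
5. t=3 → L at (0,7/2); v=(2,1)
6. t=3 → R at (6,13/2); v=(-2,1)

Final position: (6,13/2)
Wall sequence: RLBRLR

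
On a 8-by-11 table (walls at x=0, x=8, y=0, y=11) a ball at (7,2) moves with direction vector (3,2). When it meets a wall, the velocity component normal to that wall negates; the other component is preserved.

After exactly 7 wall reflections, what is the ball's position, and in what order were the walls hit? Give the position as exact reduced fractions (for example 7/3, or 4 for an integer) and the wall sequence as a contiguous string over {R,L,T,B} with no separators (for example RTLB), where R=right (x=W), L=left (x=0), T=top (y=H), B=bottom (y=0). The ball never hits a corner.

1. t=1/3 → R at (8,8/3); v=(-3,2)
2. t=8/3 → L at (0,8); v=(3,2)
3. t=3/2 → T at (9/2,11); v=(3,-2)
4. t=7/6 → R at (8,26/3); v=(-3,-2)
5. t=8/3 → L at (0,10/3); v=(3,-2)
6. t=5/3 → B at (5,0); v=(3,2)
7. t=1 → R at (8,2); v=(-3,2)

Final position: (8,2)
Wall sequence: RLTRLBR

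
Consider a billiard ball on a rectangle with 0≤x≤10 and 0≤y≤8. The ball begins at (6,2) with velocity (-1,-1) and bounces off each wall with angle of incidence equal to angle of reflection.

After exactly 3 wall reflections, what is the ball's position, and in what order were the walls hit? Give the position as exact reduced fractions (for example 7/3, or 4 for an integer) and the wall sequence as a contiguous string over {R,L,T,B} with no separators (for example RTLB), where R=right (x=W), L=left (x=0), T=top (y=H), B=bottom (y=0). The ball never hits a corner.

Final position: (4,8)
Wall sequence: BLT

1. t=2 → B at (4,0); v=(-1,1)
2. t=4 → L at (0,4); v=(1,1)
3. t=4 → T at (4,8); v=(1,-1)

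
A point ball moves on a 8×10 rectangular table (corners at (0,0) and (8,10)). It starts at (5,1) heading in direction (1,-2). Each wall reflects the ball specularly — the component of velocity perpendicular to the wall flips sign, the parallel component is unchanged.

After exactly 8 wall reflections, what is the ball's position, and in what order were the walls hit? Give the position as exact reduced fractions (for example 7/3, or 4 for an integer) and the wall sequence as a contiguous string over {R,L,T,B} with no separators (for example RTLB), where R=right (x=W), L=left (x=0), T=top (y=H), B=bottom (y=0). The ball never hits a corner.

Final position: (13/2,0)
Wall sequence: BRTBLTRB

1. t=1/2 → B at (11/2,0); v=(1,2)
2. t=5/2 → R at (8,5); v=(-1,2)
3. t=5/2 → T at (11/2,10); v=(-1,-2)
4. t=5 → B at (1/2,0); v=(-1,2)
5. t=1/2 → L at (0,1); v=(1,2)
6. t=9/2 → T at (9/2,10); v=(1,-2)
7. t=7/2 → R at (8,3); v=(-1,-2)
8. t=3/2 → B at (13/2,0); v=(-1,2)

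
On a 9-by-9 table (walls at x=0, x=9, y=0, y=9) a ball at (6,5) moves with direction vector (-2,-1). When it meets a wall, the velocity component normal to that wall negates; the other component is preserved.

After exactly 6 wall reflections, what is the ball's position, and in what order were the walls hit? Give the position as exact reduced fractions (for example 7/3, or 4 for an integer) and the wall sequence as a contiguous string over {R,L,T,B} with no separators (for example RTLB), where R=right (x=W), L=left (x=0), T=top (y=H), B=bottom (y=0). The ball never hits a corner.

1. t=3 → L at (0,2); v=(2,-1)
2. t=2 → B at (4,0); v=(2,1)
3. t=5/2 → R at (9,5/2); v=(-2,1)
4. t=9/2 → L at (0,7); v=(2,1)
5. t=2 → T at (4,9); v=(2,-1)
6. t=5/2 → R at (9,13/2); v=(-2,-1)

Final position: (9,13/2)
Wall sequence: LBRLTR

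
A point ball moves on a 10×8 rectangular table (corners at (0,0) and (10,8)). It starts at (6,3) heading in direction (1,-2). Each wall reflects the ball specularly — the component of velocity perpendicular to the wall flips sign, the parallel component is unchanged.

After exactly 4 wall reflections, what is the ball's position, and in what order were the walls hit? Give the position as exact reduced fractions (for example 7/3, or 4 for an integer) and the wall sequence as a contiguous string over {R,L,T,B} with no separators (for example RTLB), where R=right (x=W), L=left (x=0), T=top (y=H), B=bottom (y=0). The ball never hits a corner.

1. t=3/2 → B at (15/2,0); v=(1,2)
2. t=5/2 → R at (10,5); v=(-1,2)
3. t=3/2 → T at (17/2,8); v=(-1,-2)
4. t=4 → B at (9/2,0); v=(-1,2)

Final position: (9/2,0)
Wall sequence: BRTB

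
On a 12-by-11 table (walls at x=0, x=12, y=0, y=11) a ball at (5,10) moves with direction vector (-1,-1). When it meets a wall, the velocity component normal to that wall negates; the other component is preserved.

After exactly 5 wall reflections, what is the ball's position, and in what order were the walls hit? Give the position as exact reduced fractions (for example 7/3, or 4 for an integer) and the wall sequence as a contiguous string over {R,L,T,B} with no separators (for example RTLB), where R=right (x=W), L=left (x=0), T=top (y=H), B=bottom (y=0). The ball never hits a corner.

Final position: (0,3)
Wall sequence: LBRTL

1. t=5 → L at (0,5); v=(1,-1)
2. t=5 → B at (5,0); v=(1,1)
3. t=7 → R at (12,7); v=(-1,1)
4. t=4 → T at (8,11); v=(-1,-1)
5. t=8 → L at (0,3); v=(1,-1)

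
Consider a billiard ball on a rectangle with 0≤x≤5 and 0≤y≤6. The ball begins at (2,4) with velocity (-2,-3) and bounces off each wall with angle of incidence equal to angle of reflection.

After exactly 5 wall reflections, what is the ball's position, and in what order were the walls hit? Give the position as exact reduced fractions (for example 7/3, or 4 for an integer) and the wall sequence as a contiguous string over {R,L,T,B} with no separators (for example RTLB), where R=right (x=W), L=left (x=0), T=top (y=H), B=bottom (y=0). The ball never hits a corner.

1. t=1 → L at (0,1); v=(2,-3)
2. t=1/3 → B at (2/3,0); v=(2,3)
3. t=2 → T at (14/3,6); v=(2,-3)
4. t=1/6 → R at (5,11/2); v=(-2,-3)
5. t=11/6 → B at (4/3,0); v=(-2,3)

Final position: (4/3,0)
Wall sequence: LBTRB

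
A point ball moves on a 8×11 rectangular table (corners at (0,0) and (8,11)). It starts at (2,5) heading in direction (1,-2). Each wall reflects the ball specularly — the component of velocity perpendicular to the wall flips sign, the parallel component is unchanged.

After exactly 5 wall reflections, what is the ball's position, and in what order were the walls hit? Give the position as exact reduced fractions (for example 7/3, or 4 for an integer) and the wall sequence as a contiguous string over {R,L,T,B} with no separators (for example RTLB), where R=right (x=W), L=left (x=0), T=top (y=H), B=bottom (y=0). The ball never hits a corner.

1. t=5/2 → B at (9/2,0); v=(1,2)
2. t=7/2 → R at (8,7); v=(-1,2)
3. t=2 → T at (6,11); v=(-1,-2)
4. t=11/2 → B at (1/2,0); v=(-1,2)
5. t=1/2 → L at (0,1); v=(1,2)

Final position: (0,1)
Wall sequence: BRTBL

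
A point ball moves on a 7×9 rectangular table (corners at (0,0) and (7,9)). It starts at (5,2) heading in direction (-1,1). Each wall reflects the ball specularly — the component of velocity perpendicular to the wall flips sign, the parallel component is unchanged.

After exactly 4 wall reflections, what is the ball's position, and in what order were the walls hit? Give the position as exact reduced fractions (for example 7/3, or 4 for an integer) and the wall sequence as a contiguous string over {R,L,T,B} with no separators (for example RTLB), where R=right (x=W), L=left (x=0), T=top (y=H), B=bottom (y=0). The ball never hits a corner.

Final position: (3,0)
Wall sequence: LTRB

1. t=5 → L at (0,7); v=(1,1)
2. t=2 → T at (2,9); v=(1,-1)
3. t=5 → R at (7,4); v=(-1,-1)
4. t=4 → B at (3,0); v=(-1,1)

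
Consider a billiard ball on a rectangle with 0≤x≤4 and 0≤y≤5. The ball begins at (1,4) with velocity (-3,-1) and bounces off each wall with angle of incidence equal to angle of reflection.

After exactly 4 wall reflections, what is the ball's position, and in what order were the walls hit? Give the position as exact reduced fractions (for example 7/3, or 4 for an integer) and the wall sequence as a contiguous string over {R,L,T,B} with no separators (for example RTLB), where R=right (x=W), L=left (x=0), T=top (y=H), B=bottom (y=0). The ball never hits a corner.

Final position: (3,0)
Wall sequence: LRLB

1. t=1/3 → L at (0,11/3); v=(3,-1)
2. t=4/3 → R at (4,7/3); v=(-3,-1)
3. t=4/3 → L at (0,1); v=(3,-1)
4. t=1 → B at (3,0); v=(3,1)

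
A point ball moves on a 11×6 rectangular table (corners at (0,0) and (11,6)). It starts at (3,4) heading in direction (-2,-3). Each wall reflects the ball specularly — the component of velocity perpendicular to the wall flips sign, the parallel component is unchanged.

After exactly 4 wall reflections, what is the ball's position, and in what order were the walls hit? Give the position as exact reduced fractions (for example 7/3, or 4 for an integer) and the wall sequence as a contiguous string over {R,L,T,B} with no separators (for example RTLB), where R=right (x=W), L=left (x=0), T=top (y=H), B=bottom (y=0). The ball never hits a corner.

1. t=4/3 → B at (1/3,0); v=(-2,3)
2. t=1/6 → L at (0,1/2); v=(2,3)
3. t=11/6 → T at (11/3,6); v=(2,-3)
4. t=2 → B at (23/3,0); v=(2,3)

Final position: (23/3,0)
Wall sequence: BLTB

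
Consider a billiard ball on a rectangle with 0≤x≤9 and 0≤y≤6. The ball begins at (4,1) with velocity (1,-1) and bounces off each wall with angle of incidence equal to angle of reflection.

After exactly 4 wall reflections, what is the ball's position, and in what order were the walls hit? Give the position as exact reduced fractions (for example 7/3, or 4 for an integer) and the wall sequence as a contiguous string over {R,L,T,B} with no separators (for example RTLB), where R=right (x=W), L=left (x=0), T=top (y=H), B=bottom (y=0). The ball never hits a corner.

Final position: (1,0)
Wall sequence: BRTB

1. t=1 → B at (5,0); v=(1,1)
2. t=4 → R at (9,4); v=(-1,1)
3. t=2 → T at (7,6); v=(-1,-1)
4. t=6 → B at (1,0); v=(-1,1)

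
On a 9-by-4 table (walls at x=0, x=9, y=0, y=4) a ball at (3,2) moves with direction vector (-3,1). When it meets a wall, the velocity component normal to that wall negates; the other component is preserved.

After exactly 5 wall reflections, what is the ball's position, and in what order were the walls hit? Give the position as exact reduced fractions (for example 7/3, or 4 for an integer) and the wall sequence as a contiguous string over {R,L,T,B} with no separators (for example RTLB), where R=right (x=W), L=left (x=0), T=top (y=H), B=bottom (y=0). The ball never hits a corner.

1. t=1 → L at (0,3); v=(3,1)
2. t=1 → T at (3,4); v=(3,-1)
3. t=2 → R at (9,2); v=(-3,-1)
4. t=2 → B at (3,0); v=(-3,1)
5. t=1 → L at (0,1); v=(3,1)

Final position: (0,1)
Wall sequence: LTRBL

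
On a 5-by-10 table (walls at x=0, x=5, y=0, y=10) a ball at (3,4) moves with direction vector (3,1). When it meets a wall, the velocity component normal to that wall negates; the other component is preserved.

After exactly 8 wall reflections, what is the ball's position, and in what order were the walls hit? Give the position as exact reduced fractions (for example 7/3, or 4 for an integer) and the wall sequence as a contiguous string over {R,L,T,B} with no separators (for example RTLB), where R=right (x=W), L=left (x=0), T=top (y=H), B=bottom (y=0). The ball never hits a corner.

Final position: (5,16/3)
Wall sequence: RLRLTRLR

1. t=2/3 → R at (5,14/3); v=(-3,1)
2. t=5/3 → L at (0,19/3); v=(3,1)
3. t=5/3 → R at (5,8); v=(-3,1)
4. t=5/3 → L at (0,29/3); v=(3,1)
5. t=1/3 → T at (1,10); v=(3,-1)
6. t=4/3 → R at (5,26/3); v=(-3,-1)
7. t=5/3 → L at (0,7); v=(3,-1)
8. t=5/3 → R at (5,16/3); v=(-3,-1)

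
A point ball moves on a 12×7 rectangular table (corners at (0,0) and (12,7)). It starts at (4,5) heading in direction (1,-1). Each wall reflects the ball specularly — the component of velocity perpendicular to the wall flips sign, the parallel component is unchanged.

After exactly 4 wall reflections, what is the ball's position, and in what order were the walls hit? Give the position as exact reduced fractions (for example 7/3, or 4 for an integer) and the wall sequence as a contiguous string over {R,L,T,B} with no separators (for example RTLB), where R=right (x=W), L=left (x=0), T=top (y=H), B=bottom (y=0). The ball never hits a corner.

Final position: (1,0)
Wall sequence: BRTB

1. t=5 → B at (9,0); v=(1,1)
2. t=3 → R at (12,3); v=(-1,1)
3. t=4 → T at (8,7); v=(-1,-1)
4. t=7 → B at (1,0); v=(-1,1)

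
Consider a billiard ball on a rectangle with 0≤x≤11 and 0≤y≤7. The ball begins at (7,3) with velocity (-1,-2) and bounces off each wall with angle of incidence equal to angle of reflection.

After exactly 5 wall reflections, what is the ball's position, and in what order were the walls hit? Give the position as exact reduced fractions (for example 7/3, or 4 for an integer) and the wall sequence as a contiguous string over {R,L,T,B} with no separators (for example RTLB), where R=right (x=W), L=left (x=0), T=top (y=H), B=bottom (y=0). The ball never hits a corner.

Final position: (5,7)
Wall sequence: BTLBT

1. t=3/2 → B at (11/2,0); v=(-1,2)
2. t=7/2 → T at (2,7); v=(-1,-2)
3. t=2 → L at (0,3); v=(1,-2)
4. t=3/2 → B at (3/2,0); v=(1,2)
5. t=7/2 → T at (5,7); v=(1,-2)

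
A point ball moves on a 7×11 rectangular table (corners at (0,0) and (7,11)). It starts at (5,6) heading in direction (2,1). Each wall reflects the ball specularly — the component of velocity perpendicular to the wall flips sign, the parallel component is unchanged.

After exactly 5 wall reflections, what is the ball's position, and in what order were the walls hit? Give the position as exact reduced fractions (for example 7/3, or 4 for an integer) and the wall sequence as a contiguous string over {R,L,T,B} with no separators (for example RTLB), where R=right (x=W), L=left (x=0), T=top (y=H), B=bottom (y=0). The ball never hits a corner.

Final position: (0,9/2)
Wall sequence: RLTRL

1. t=1 → R at (7,7); v=(-2,1)
2. t=7/2 → L at (0,21/2); v=(2,1)
3. t=1/2 → T at (1,11); v=(2,-1)
4. t=3 → R at (7,8); v=(-2,-1)
5. t=7/2 → L at (0,9/2); v=(2,-1)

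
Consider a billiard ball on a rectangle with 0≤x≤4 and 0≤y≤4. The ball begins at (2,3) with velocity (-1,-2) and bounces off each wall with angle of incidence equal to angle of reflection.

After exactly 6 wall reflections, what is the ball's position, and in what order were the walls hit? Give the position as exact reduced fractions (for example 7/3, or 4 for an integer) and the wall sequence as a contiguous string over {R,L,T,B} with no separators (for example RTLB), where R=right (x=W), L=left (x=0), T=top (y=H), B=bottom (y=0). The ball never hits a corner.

Final position: (5/2,4)
Wall sequence: BLTBRT

1. t=3/2 → B at (1/2,0); v=(-1,2)
2. t=1/2 → L at (0,1); v=(1,2)
3. t=3/2 → T at (3/2,4); v=(1,-2)
4. t=2 → B at (7/2,0); v=(1,2)
5. t=1/2 → R at (4,1); v=(-1,2)
6. t=3/2 → T at (5/2,4); v=(-1,-2)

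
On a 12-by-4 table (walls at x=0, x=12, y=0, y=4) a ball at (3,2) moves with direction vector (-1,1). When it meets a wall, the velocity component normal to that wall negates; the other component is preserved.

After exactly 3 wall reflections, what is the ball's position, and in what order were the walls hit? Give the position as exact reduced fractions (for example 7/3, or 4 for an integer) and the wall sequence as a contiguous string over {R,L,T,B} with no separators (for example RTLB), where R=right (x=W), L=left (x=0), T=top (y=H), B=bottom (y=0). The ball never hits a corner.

Final position: (3,0)
Wall sequence: TLB

1. t=2 → T at (1,4); v=(-1,-1)
2. t=1 → L at (0,3); v=(1,-1)
3. t=3 → B at (3,0); v=(1,1)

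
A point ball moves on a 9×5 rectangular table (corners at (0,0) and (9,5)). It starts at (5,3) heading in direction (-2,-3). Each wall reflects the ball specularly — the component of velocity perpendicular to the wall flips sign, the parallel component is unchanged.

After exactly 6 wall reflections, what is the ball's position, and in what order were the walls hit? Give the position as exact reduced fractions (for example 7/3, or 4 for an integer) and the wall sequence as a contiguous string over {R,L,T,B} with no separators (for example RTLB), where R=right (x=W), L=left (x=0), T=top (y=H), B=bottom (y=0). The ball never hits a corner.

Final position: (9,2)
Wall sequence: BLTBTR

1. t=1 → B at (3,0); v=(-2,3)
2. t=3/2 → L at (0,9/2); v=(2,3)
3. t=1/6 → T at (1/3,5); v=(2,-3)
4. t=5/3 → B at (11/3,0); v=(2,3)
5. t=5/3 → T at (7,5); v=(2,-3)
6. t=1 → R at (9,2); v=(-2,-3)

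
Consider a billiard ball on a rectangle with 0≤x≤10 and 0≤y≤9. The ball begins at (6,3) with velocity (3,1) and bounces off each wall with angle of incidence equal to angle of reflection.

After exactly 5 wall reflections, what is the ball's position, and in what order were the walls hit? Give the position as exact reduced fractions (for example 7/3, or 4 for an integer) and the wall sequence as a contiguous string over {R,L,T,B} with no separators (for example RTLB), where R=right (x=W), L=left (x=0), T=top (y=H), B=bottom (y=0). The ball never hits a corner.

1. t=4/3 → R at (10,13/3); v=(-3,1)
2. t=10/3 → L at (0,23/3); v=(3,1)
3. t=4/3 → T at (4,9); v=(3,-1)
4. t=2 → R at (10,7); v=(-3,-1)
5. t=10/3 → L at (0,11/3); v=(3,-1)

Final position: (0,11/3)
Wall sequence: RLTRL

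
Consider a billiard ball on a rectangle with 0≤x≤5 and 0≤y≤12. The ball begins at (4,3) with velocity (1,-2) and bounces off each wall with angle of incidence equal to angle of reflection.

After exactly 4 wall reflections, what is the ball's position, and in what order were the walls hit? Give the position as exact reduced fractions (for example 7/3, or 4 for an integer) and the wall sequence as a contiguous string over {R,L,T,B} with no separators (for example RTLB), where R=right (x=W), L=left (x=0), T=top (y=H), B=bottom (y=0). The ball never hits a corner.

1. t=1 → R at (5,1); v=(-1,-2)
2. t=1/2 → B at (9/2,0); v=(-1,2)
3. t=9/2 → L at (0,9); v=(1,2)
4. t=3/2 → T at (3/2,12); v=(1,-2)

Final position: (3/2,12)
Wall sequence: RBLT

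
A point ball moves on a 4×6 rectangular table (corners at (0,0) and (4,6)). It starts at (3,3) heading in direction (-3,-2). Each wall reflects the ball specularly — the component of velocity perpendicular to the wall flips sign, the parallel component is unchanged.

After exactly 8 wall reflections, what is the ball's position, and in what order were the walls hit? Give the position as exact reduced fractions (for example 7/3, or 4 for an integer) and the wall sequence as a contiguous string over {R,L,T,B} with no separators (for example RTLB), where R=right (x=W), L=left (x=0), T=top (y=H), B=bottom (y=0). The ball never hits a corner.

Final position: (7/2,0)
Wall sequence: LBRLTRLB

1. t=1 → L at (0,1); v=(3,-2)
2. t=1/2 → B at (3/2,0); v=(3,2)
3. t=5/6 → R at (4,5/3); v=(-3,2)
4. t=4/3 → L at (0,13/3); v=(3,2)
5. t=5/6 → T at (5/2,6); v=(3,-2)
6. t=1/2 → R at (4,5); v=(-3,-2)
7. t=4/3 → L at (0,7/3); v=(3,-2)
8. t=7/6 → B at (7/2,0); v=(3,2)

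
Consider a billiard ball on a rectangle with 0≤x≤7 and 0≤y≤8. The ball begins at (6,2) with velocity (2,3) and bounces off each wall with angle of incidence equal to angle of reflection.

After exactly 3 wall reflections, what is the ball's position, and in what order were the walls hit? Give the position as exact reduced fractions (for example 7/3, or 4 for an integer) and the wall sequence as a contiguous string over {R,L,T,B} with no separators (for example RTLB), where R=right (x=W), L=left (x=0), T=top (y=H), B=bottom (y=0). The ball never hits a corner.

Final position: (0,2)
Wall sequence: RTL

1. t=1/2 → R at (7,7/2); v=(-2,3)
2. t=3/2 → T at (4,8); v=(-2,-3)
3. t=2 → L at (0,2); v=(2,-3)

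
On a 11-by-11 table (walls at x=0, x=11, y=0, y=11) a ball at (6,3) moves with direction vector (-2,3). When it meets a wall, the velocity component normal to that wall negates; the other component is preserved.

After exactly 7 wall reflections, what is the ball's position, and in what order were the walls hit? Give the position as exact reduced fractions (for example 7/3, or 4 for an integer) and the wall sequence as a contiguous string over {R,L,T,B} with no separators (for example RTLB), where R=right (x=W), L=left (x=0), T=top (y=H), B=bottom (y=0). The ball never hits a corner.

1. t=8/3 → T at (2/3,11); v=(-2,-3)
2. t=1/3 → L at (0,10); v=(2,-3)
3. t=10/3 → B at (20/3,0); v=(2,3)
4. t=13/6 → R at (11,13/2); v=(-2,3)
5. t=3/2 → T at (8,11); v=(-2,-3)
6. t=11/3 → B at (2/3,0); v=(-2,3)
7. t=1/3 → L at (0,1); v=(2,3)

Final position: (0,1)
Wall sequence: TLBRTBL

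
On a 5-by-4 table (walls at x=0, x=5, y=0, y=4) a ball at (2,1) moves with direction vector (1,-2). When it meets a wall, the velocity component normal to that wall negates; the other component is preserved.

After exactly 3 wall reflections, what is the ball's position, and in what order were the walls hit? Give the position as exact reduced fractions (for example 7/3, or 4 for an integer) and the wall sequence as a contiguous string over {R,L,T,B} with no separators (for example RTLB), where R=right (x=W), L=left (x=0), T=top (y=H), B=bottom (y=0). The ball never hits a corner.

Final position: (5,3)
Wall sequence: BTR

1. t=1/2 → B at (5/2,0); v=(1,2)
2. t=2 → T at (9/2,4); v=(1,-2)
3. t=1/2 → R at (5,3); v=(-1,-2)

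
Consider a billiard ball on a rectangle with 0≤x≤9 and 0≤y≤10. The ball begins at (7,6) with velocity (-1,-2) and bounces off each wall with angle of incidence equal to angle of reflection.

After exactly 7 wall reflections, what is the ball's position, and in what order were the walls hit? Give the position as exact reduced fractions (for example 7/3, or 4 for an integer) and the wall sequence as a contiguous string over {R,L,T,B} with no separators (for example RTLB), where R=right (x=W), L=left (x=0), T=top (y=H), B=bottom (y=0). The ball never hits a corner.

Final position: (2,0)
Wall sequence: BLTBRTB

1. t=3 → B at (4,0); v=(-1,2)
2. t=4 → L at (0,8); v=(1,2)
3. t=1 → T at (1,10); v=(1,-2)
4. t=5 → B at (6,0); v=(1,2)
5. t=3 → R at (9,6); v=(-1,2)
6. t=2 → T at (7,10); v=(-1,-2)
7. t=5 → B at (2,0); v=(-1,2)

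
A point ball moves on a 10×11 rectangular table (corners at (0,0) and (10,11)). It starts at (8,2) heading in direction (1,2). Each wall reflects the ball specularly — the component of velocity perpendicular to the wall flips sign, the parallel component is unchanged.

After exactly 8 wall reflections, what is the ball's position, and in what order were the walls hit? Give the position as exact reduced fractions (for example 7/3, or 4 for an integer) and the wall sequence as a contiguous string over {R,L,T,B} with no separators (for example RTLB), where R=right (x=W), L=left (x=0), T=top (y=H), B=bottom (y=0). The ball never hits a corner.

Final position: (11/2,11)
Wall sequence: RTBLTBRT

1. t=2 → R at (10,6); v=(-1,2)
2. t=5/2 → T at (15/2,11); v=(-1,-2)
3. t=11/2 → B at (2,0); v=(-1,2)
4. t=2 → L at (0,4); v=(1,2)
5. t=7/2 → T at (7/2,11); v=(1,-2)
6. t=11/2 → B at (9,0); v=(1,2)
7. t=1 → R at (10,2); v=(-1,2)
8. t=9/2 → T at (11/2,11); v=(-1,-2)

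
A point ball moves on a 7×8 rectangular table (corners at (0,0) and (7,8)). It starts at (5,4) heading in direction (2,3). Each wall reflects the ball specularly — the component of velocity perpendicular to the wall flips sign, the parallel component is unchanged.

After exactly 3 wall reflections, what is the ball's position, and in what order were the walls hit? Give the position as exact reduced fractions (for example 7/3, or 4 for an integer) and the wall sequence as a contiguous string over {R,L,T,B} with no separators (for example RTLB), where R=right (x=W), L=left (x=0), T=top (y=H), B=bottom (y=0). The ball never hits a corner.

1. t=1 → R at (7,7); v=(-2,3)
2. t=1/3 → T at (19/3,8); v=(-2,-3)
3. t=8/3 → B at (1,0); v=(-2,3)

Final position: (1,0)
Wall sequence: RTB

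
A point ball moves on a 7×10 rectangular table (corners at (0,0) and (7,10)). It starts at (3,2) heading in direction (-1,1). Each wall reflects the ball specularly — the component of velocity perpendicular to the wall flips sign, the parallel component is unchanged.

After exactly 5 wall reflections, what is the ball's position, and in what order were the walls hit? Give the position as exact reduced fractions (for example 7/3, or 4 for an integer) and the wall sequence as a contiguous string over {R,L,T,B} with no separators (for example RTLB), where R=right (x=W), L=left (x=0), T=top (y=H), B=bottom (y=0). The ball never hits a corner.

1. t=3 → L at (0,5); v=(1,1)
2. t=5 → T at (5,10); v=(1,-1)
3. t=2 → R at (7,8); v=(-1,-1)
4. t=7 → L at (0,1); v=(1,-1)
5. t=1 → B at (1,0); v=(1,1)

Final position: (1,0)
Wall sequence: LTRLB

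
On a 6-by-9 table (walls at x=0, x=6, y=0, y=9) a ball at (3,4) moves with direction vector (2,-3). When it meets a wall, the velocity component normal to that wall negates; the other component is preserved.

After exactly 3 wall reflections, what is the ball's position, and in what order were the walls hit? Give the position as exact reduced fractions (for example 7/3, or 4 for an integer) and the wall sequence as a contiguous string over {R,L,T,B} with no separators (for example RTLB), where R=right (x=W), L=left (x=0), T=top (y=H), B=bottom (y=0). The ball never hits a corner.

Final position: (1/3,9)
Wall sequence: BRT

1. t=4/3 → B at (17/3,0); v=(2,3)
2. t=1/6 → R at (6,1/2); v=(-2,3)
3. t=17/6 → T at (1/3,9); v=(-2,-3)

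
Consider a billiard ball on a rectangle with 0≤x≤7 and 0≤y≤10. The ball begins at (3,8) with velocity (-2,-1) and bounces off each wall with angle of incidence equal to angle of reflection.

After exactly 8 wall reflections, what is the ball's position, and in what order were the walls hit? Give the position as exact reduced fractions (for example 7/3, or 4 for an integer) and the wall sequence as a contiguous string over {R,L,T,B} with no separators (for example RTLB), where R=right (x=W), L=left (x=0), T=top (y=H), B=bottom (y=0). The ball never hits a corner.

1. t=3/2 → L at (0,13/2); v=(2,-1)
2. t=7/2 → R at (7,3); v=(-2,-1)
3. t=3 → B at (1,0); v=(-2,1)
4. t=1/2 → L at (0,1/2); v=(2,1)
5. t=7/2 → R at (7,4); v=(-2,1)
6. t=7/2 → L at (0,15/2); v=(2,1)
7. t=5/2 → T at (5,10); v=(2,-1)
8. t=1 → R at (7,9); v=(-2,-1)

Final position: (7,9)
Wall sequence: LRBLRLTR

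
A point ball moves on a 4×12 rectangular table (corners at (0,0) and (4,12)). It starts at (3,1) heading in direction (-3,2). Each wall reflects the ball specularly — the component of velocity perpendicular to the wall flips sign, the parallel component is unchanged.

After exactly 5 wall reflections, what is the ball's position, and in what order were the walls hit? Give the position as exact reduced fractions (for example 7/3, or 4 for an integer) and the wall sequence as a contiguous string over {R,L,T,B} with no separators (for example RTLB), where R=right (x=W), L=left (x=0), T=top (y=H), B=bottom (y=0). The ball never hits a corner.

1. t=1 → L at (0,3); v=(3,2)
2. t=4/3 → R at (4,17/3); v=(-3,2)
3. t=4/3 → L at (0,25/3); v=(3,2)
4. t=4/3 → R at (4,11); v=(-3,2)
5. t=1/2 → T at (5/2,12); v=(-3,-2)

Final position: (5/2,12)
Wall sequence: LRLRT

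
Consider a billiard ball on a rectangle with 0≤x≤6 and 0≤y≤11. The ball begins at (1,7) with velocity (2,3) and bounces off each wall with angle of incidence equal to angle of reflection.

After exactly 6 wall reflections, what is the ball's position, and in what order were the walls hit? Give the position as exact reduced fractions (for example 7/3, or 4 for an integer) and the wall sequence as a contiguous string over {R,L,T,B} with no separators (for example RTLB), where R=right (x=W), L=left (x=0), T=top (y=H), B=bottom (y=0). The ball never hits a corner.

Final position: (17/3,11)
Wall sequence: TRBLRT

1. t=4/3 → T at (11/3,11); v=(2,-3)
2. t=7/6 → R at (6,15/2); v=(-2,-3)
3. t=5/2 → B at (1,0); v=(-2,3)
4. t=1/2 → L at (0,3/2); v=(2,3)
5. t=3 → R at (6,21/2); v=(-2,3)
6. t=1/6 → T at (17/3,11); v=(-2,-3)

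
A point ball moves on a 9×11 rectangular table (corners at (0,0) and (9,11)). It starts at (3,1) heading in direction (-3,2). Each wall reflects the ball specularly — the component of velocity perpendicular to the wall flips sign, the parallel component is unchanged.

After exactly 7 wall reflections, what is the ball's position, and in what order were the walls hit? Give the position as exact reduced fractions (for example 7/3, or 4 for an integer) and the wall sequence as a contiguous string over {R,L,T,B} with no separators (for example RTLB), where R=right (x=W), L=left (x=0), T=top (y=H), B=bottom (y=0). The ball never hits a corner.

1. t=1 → L at (0,3); v=(3,2)
2. t=3 → R at (9,9); v=(-3,2)
3. t=1 → T at (6,11); v=(-3,-2)
4. t=2 → L at (0,7); v=(3,-2)
5. t=3 → R at (9,1); v=(-3,-2)
6. t=1/2 → B at (15/2,0); v=(-3,2)
7. t=5/2 → L at (0,5); v=(3,2)

Final position: (0,5)
Wall sequence: LRTLRBL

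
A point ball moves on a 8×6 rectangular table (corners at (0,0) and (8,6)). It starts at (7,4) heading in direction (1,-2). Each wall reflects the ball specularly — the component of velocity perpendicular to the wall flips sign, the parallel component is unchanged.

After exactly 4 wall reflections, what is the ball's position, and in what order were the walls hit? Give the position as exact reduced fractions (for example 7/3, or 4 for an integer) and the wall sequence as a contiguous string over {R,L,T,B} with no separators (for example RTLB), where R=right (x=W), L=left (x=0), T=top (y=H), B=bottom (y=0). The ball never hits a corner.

Final position: (1,0)
Wall sequence: RBTB

1. t=1 → R at (8,2); v=(-1,-2)
2. t=1 → B at (7,0); v=(-1,2)
3. t=3 → T at (4,6); v=(-1,-2)
4. t=3 → B at (1,0); v=(-1,2)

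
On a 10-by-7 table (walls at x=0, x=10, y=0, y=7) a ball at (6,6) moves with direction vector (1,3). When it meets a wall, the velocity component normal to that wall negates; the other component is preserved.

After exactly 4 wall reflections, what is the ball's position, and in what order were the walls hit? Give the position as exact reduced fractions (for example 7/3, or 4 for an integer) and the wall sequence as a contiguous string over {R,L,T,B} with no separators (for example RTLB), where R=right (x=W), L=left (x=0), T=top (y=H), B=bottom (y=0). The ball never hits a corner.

Final position: (9,7)
Wall sequence: TBRT

1. t=1/3 → T at (19/3,7); v=(1,-3)
2. t=7/3 → B at (26/3,0); v=(1,3)
3. t=4/3 → R at (10,4); v=(-1,3)
4. t=1 → T at (9,7); v=(-1,-3)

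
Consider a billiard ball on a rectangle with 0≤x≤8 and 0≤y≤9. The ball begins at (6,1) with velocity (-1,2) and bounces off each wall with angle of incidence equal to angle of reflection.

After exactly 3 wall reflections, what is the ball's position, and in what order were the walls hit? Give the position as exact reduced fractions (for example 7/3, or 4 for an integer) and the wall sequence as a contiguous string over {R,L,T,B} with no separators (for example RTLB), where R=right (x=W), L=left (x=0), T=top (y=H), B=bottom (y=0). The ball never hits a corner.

Final position: (5/2,0)
Wall sequence: TLB

1. t=4 → T at (2,9); v=(-1,-2)
2. t=2 → L at (0,5); v=(1,-2)
3. t=5/2 → B at (5/2,0); v=(1,2)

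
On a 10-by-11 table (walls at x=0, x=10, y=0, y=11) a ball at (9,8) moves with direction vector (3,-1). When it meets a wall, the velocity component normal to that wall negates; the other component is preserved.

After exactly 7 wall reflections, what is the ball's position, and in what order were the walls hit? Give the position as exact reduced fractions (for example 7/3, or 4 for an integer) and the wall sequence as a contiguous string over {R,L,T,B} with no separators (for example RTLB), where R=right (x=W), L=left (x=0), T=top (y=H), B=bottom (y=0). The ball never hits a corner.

1. t=1/3 → R at (10,23/3); v=(-3,-1)
2. t=10/3 → L at (0,13/3); v=(3,-1)
3. t=10/3 → R at (10,1); v=(-3,-1)
4. t=1 → B at (7,0); v=(-3,1)
5. t=7/3 → L at (0,7/3); v=(3,1)
6. t=10/3 → R at (10,17/3); v=(-3,1)
7. t=10/3 → L at (0,9); v=(3,1)

Final position: (0,9)
Wall sequence: RLRBLRL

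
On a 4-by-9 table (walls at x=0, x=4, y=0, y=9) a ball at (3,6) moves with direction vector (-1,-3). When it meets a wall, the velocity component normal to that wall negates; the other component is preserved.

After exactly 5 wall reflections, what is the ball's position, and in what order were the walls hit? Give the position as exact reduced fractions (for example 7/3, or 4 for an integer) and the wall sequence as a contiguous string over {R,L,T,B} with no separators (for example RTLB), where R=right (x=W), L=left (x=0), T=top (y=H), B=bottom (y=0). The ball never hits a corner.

Final position: (3,0)
Wall sequence: BLTRB

1. t=2 → B at (1,0); v=(-1,3)
2. t=1 → L at (0,3); v=(1,3)
3. t=2 → T at (2,9); v=(1,-3)
4. t=2 → R at (4,3); v=(-1,-3)
5. t=1 → B at (3,0); v=(-1,3)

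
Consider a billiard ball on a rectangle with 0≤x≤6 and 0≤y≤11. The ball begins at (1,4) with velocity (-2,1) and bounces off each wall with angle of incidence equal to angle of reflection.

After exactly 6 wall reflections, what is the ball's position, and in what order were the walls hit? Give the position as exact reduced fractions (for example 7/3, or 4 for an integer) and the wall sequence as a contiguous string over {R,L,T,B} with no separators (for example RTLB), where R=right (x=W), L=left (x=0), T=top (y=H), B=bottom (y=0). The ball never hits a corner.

1. t=1/2 → L at (0,9/2); v=(2,1)
2. t=3 → R at (6,15/2); v=(-2,1)
3. t=3 → L at (0,21/2); v=(2,1)
4. t=1/2 → T at (1,11); v=(2,-1)
5. t=5/2 → R at (6,17/2); v=(-2,-1)
6. t=3 → L at (0,11/2); v=(2,-1)

Final position: (0,11/2)
Wall sequence: LRLTRL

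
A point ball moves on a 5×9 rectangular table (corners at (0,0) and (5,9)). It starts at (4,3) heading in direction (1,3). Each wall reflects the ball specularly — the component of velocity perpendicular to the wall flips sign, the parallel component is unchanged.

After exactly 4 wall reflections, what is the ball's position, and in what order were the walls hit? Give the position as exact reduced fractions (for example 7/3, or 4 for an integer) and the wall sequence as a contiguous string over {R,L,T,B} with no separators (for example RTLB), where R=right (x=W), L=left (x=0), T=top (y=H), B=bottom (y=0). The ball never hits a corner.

Final position: (0,3)
Wall sequence: RTBL

1. t=1 → R at (5,6); v=(-1,3)
2. t=1 → T at (4,9); v=(-1,-3)
3. t=3 → B at (1,0); v=(-1,3)
4. t=1 → L at (0,3); v=(1,3)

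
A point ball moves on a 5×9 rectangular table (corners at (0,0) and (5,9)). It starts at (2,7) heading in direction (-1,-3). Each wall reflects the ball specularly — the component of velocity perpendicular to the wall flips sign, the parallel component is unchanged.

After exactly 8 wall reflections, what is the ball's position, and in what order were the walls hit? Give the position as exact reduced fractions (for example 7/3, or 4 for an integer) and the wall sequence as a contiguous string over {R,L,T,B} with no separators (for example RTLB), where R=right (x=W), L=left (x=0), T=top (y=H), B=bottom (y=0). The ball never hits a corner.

Final position: (7/3,0)
Wall sequence: LBTRBTLB

1. t=2 → L at (0,1); v=(1,-3)
2. t=1/3 → B at (1/3,0); v=(1,3)
3. t=3 → T at (10/3,9); v=(1,-3)
4. t=5/3 → R at (5,4); v=(-1,-3)
5. t=4/3 → B at (11/3,0); v=(-1,3)
6. t=3 → T at (2/3,9); v=(-1,-3)
7. t=2/3 → L at (0,7); v=(1,-3)
8. t=7/3 → B at (7/3,0); v=(1,3)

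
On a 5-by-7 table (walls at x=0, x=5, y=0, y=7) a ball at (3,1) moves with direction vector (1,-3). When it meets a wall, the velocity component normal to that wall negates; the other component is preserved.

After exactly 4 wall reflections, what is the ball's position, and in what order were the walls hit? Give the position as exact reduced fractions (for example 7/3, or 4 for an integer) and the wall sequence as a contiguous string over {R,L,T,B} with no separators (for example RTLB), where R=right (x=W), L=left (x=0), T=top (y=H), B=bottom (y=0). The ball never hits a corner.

1. t=1/3 → B at (10/3,0); v=(1,3)
2. t=5/3 → R at (5,5); v=(-1,3)
3. t=2/3 → T at (13/3,7); v=(-1,-3)
4. t=7/3 → B at (2,0); v=(-1,3)

Final position: (2,0)
Wall sequence: BRTB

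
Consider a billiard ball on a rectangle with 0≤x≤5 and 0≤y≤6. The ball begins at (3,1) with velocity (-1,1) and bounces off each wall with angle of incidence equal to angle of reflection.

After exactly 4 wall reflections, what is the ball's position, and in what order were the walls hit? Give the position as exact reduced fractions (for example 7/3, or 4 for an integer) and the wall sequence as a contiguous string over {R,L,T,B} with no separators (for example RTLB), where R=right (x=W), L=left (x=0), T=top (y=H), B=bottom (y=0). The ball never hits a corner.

Final position: (2,0)
Wall sequence: LTRB

1. t=3 → L at (0,4); v=(1,1)
2. t=2 → T at (2,6); v=(1,-1)
3. t=3 → R at (5,3); v=(-1,-1)
4. t=3 → B at (2,0); v=(-1,1)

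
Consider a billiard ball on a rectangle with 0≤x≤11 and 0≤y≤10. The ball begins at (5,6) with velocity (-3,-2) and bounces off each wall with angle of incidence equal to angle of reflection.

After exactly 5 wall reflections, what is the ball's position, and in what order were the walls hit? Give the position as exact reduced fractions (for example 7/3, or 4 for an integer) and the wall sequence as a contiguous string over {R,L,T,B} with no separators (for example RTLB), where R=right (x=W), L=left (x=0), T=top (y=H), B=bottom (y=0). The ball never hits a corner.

1. t=5/3 → L at (0,8/3); v=(3,-2)
2. t=4/3 → B at (4,0); v=(3,2)
3. t=7/3 → R at (11,14/3); v=(-3,2)
4. t=8/3 → T at (3,10); v=(-3,-2)
5. t=1 → L at (0,8); v=(3,-2)

Final position: (0,8)
Wall sequence: LBRTL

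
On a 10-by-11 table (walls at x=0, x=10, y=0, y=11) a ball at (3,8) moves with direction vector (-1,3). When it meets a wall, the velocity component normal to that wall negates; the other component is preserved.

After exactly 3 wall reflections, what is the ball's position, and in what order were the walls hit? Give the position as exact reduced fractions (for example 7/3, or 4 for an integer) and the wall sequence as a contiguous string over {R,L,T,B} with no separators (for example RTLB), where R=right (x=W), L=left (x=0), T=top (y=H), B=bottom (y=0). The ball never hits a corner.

1. t=1 → T at (2,11); v=(-1,-3)
2. t=2 → L at (0,5); v=(1,-3)
3. t=5/3 → B at (5/3,0); v=(1,3)

Final position: (5/3,0)
Wall sequence: TLB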